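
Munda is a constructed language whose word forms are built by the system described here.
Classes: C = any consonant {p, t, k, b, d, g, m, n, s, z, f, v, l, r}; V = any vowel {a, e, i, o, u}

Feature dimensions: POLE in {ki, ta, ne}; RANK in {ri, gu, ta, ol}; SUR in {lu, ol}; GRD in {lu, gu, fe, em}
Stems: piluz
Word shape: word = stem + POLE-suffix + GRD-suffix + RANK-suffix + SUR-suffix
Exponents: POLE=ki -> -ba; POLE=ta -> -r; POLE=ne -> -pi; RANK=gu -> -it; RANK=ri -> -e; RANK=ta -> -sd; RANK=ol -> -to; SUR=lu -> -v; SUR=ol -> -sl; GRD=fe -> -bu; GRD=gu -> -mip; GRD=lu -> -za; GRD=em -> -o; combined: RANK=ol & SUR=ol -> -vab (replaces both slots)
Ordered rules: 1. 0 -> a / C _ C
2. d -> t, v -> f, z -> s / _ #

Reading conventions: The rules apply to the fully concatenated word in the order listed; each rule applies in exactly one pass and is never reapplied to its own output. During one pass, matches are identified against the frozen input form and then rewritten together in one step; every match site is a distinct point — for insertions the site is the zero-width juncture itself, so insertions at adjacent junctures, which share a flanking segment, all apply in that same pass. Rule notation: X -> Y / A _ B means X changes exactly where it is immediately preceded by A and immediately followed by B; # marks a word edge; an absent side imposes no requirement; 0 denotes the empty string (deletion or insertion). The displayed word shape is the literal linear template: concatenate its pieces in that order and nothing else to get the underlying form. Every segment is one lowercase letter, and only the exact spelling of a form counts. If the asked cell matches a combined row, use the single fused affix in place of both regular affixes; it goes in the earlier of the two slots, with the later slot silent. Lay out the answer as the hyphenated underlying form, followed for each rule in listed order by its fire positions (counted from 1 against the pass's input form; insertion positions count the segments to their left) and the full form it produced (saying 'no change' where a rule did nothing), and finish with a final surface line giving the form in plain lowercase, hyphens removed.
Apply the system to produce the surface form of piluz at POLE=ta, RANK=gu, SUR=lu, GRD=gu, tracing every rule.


underlying: piluz-r-mip-it-v
1. 0 -> a / C _ C: inserts after position(s) 5, 6, 11: piluzaramipitav
2. d -> t, v -> f, z -> s / _ #: fires at position(s) 15: piluzaramipitaf
surface: piluzaramipitaf


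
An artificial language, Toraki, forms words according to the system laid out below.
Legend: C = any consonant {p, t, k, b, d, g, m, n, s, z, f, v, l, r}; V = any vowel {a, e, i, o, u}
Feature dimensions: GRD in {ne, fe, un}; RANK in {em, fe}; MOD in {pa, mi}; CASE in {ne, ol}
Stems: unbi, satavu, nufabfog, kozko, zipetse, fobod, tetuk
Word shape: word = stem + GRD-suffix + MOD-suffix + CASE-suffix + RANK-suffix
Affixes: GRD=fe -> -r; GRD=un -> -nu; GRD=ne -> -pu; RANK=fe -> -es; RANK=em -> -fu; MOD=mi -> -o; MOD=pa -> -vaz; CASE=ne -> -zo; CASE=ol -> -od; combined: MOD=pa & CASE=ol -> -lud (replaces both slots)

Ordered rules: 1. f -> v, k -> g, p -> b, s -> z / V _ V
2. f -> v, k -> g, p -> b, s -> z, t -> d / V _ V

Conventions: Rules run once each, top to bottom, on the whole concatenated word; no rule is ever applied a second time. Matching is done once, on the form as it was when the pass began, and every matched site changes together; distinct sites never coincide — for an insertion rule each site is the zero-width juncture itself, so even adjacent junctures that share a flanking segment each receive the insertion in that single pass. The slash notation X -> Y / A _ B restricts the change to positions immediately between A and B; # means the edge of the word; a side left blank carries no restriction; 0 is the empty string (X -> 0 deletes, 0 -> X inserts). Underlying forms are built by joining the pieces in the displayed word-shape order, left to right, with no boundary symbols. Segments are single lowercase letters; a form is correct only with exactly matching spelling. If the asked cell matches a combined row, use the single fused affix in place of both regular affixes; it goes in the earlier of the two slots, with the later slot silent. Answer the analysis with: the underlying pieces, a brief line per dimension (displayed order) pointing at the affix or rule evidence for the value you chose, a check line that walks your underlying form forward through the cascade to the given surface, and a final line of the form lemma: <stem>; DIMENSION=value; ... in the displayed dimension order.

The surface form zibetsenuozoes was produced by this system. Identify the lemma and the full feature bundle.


underlying: zipetse-nu-o-zo-es
GRD=un - signalled by the affix -nu
RANK=fe - signalled by the affix -es
MOD=mi - signalled by the affix -o
CASE=ne - signalled by the affix -zo
check: zipetsenuozoes -> zibetsenuozoes -> zibetsenuozoes
lemma: zipetse; GRD=un; RANK=fe; MOD=mi; CASE=ne


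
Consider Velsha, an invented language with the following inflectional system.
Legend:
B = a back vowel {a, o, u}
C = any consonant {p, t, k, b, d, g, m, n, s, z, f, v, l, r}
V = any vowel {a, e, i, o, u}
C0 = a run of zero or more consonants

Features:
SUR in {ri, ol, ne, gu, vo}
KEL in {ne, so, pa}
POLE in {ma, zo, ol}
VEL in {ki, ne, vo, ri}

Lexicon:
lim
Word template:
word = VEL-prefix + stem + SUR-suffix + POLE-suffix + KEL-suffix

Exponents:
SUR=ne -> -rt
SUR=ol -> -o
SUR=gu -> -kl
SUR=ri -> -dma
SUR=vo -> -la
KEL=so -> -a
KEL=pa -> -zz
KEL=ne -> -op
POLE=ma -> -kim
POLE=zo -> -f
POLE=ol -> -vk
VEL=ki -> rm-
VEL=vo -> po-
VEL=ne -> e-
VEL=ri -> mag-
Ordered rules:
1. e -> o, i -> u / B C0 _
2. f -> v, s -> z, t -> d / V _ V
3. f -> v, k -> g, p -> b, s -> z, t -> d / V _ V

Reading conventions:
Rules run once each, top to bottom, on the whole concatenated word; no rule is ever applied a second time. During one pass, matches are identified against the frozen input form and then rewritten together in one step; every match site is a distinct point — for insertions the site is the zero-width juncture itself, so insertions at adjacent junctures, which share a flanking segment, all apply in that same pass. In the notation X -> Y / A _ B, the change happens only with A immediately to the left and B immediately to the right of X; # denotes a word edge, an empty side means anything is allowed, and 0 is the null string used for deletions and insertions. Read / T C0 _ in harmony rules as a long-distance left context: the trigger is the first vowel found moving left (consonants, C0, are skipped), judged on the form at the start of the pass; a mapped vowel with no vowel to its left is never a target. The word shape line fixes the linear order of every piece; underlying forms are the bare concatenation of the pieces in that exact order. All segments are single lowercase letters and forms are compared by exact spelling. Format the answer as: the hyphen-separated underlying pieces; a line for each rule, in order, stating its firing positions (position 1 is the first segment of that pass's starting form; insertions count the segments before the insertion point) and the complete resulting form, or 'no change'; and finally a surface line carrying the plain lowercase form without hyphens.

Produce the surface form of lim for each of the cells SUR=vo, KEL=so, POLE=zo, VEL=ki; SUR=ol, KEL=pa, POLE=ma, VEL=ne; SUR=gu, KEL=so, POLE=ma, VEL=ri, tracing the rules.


cell SUR=vo, KEL=so, POLE=zo, VEL=ki:
underlying: rm-lim-la-f-a
1. e -> o, i -> u / B C0 _: no change
2. f -> v, s -> z, t -> d / V _ V: fires at position(s) 8: rmlimlava
3. f -> v, k -> g, p -> b, s -> z, t -> d / V _ V: no change
surface: rmlimlava

cell SUR=ol, KEL=pa, POLE=ma, VEL=ne:
underlying: e-lim-o-kim-zz
1. e -> o, i -> u / B C0 _: fires at position(s) 7: elimokumzz
2. f -> v, s -> z, t -> d / V _ V: no change
3. f -> v, k -> g, p -> b, s -> z, t -> d / V _ V: fires at position(s) 6: elimogumzz
surface: elimogumzz

cell SUR=gu, KEL=so, POLE=ma, VEL=ri:
underlying: mag-lim-kl-kim-a
1. e -> o, i -> u / B C0 _: fires at position(s) 5: maglumklkima
2. f -> v, s -> z, t -> d / V _ V: no change
3. f -> v, k -> g, p -> b, s -> z, t -> d / V _ V: no change
surface: maglumklkima


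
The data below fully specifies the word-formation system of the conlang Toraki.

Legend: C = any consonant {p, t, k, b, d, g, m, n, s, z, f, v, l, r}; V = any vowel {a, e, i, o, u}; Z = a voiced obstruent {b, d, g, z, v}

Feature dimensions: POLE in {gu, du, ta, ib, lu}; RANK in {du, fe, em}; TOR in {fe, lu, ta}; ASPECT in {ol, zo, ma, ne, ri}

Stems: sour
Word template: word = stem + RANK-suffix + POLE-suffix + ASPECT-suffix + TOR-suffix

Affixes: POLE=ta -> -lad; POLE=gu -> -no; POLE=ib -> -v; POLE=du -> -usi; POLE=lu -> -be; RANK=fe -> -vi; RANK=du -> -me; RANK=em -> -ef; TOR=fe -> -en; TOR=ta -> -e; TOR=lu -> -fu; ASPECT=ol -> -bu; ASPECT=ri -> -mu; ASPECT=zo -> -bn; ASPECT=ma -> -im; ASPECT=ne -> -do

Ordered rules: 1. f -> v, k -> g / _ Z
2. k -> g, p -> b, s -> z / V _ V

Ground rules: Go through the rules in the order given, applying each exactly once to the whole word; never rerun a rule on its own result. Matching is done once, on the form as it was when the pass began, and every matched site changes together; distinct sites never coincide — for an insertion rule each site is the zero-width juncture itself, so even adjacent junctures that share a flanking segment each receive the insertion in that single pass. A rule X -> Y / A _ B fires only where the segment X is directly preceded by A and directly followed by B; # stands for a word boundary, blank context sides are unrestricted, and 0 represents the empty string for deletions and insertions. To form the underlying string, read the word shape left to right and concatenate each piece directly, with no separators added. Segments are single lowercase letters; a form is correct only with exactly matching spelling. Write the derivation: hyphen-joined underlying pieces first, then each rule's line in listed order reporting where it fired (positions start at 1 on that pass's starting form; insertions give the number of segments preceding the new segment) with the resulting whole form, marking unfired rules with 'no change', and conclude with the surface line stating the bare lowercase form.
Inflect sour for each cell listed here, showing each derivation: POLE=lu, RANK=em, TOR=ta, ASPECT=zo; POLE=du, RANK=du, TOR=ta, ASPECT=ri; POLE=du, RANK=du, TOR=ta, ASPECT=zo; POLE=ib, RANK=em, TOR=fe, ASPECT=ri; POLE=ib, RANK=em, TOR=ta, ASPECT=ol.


cell POLE=lu, RANK=em, TOR=ta, ASPECT=zo:
underlying: sour-ef-be-bn-e
1. f -> v, k -> g / _ Z: fires at position(s) 6: sourevbebne
2. k -> g, p -> b, s -> z / V _ V: no change
surface: sourevbebne

cell POLE=du, RANK=du, TOR=ta, ASPECT=ri:
underlying: sour-me-usi-mu-e
1. f -> v, k -> g / _ Z: no change
2. k -> g, p -> b, s -> z / V _ V: fires at position(s) 8: sourmeuzimue
surface: sourmeuzimue

cell POLE=du, RANK=du, TOR=ta, ASPECT=zo:
underlying: sour-me-usi-bn-e
1. f -> v, k -> g / _ Z: no change
2. k -> g, p -> b, s -> z / V _ V: fires at position(s) 8: sourmeuzibne
surface: sourmeuzibne

cell POLE=ib, RANK=em, TOR=fe, ASPECT=ri:
underlying: sour-ef-v-mu-en
1. f -> v, k -> g / _ Z: fires at position(s) 6: sourevvmuen
2. k -> g, p -> b, s -> z / V _ V: no change
surface: sourevvmuen

cell POLE=ib, RANK=em, TOR=ta, ASPECT=ol:
underlying: sour-ef-v-bu-e
1. f -> v, k -> g / _ Z: fires at position(s) 6: sourevvbue
2. k -> g, p -> b, s -> z / V _ V: no change
surface: sourevvbue


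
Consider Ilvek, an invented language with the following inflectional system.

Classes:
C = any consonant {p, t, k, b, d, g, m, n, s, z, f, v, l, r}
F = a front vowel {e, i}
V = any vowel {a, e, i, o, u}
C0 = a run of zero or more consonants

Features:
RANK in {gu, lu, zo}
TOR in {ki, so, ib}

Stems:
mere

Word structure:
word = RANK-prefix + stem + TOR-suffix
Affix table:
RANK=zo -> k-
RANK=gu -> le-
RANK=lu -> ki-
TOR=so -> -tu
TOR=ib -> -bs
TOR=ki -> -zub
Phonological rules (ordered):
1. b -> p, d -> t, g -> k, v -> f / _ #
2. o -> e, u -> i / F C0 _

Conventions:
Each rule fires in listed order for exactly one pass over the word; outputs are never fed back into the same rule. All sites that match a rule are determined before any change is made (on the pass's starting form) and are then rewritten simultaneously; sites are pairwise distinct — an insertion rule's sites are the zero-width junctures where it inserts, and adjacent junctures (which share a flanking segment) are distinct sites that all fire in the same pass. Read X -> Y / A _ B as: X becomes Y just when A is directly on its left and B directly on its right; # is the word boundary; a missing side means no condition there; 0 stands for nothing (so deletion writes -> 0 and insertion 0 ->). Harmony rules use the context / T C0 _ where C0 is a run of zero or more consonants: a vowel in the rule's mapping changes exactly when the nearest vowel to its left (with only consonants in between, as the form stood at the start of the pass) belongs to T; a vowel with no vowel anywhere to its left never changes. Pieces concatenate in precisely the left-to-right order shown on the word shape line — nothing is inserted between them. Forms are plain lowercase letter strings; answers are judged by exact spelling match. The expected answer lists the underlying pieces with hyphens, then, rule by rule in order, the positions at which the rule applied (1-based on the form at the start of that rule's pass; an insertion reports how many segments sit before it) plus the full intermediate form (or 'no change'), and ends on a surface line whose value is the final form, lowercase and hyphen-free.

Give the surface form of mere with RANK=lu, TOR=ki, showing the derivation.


underlying: ki-mere-zub
1. b -> p, d -> t, g -> k, v -> f / _ #: fires at position(s) 9: kimerezup
2. o -> e, u -> i / F C0 _: fires at position(s) 8: kimerezip
surface: kimerezip


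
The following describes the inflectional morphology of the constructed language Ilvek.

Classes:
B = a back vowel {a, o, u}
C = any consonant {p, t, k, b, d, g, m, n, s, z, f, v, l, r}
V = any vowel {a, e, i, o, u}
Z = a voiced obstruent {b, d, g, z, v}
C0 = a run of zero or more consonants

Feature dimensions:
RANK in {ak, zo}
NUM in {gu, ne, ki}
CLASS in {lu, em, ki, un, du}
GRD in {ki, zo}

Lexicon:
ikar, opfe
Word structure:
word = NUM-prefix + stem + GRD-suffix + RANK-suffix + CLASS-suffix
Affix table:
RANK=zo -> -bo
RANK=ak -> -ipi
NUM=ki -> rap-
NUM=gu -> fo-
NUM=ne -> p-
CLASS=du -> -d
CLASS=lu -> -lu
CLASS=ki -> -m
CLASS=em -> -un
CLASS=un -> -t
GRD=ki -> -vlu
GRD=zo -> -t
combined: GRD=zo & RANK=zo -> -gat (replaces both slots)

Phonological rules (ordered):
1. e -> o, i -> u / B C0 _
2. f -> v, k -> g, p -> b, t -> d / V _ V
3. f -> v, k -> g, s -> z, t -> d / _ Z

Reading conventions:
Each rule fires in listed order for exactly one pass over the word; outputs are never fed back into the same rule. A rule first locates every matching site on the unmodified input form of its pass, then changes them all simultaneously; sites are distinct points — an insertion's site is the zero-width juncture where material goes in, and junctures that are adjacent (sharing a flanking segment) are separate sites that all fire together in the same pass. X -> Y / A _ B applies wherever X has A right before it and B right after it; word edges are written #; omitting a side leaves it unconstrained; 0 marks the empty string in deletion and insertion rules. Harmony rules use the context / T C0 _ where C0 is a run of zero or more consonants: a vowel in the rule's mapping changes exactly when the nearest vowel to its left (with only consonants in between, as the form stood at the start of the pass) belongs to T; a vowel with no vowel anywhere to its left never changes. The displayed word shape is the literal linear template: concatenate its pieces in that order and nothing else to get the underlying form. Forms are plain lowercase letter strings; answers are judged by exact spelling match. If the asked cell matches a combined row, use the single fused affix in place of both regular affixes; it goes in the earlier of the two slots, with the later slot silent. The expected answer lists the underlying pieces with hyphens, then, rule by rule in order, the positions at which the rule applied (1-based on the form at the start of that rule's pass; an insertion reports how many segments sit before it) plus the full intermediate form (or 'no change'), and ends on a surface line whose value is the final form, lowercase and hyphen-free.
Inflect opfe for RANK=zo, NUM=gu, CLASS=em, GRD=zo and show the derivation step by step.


underlying: fo-opfe-gat-un
1. e -> o, i -> u / B C0 _: fires at position(s) 6: foopfogatun
2. f -> v, k -> g, p -> b, t -> d / V _ V: fires at position(s) 9: foopfogadun
3. f -> v, k -> g, s -> z, t -> d / _ Z: no change
surface: foopfogadun


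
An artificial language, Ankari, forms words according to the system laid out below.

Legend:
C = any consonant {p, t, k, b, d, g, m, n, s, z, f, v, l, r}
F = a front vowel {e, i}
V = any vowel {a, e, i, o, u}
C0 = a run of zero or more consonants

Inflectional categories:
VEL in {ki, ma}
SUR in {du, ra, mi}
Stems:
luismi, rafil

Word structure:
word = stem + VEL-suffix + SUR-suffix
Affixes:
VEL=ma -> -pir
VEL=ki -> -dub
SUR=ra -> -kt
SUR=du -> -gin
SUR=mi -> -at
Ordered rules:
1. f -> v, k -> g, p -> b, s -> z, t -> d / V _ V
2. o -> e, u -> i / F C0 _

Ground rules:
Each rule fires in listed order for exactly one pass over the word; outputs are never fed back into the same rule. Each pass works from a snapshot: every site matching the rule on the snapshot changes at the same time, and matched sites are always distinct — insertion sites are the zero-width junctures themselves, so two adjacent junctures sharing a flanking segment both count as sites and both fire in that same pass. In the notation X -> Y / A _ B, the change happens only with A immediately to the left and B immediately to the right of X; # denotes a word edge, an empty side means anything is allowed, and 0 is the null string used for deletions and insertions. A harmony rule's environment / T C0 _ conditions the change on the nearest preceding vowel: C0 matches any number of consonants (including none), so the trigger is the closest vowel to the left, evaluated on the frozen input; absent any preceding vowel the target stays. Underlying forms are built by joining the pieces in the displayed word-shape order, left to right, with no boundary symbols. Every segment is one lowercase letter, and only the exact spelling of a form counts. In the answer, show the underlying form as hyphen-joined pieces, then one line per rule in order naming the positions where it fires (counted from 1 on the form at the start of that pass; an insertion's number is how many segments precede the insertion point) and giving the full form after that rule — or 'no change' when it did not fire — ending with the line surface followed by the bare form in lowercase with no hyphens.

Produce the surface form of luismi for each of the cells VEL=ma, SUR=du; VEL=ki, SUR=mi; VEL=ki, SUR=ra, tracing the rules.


cell VEL=ma, SUR=du:
underlying: luismi-pir-gin
1. f -> v, k -> g, p -> b, s -> z, t -> d / V _ V: fires at position(s) 7: luismibirgin
2. o -> e, u -> i / F C0 _: no change
surface: luismibirgin

cell VEL=ki, SUR=mi:
underlying: luismi-dub-at
1. f -> v, k -> g, p -> b, s -> z, t -> d / V _ V: no change
2. o -> e, u -> i / F C0 _: fires at position(s) 8: luismidibat
surface: luismidibat

cell VEL=ki, SUR=ra:
underlying: luismi-dub-kt
1. f -> v, k -> g, p -> b, s -> z, t -> d / V _ V: no change
2. o -> e, u -> i / F C0 _: fires at position(s) 8: luismidibkt
surface: luismidibkt


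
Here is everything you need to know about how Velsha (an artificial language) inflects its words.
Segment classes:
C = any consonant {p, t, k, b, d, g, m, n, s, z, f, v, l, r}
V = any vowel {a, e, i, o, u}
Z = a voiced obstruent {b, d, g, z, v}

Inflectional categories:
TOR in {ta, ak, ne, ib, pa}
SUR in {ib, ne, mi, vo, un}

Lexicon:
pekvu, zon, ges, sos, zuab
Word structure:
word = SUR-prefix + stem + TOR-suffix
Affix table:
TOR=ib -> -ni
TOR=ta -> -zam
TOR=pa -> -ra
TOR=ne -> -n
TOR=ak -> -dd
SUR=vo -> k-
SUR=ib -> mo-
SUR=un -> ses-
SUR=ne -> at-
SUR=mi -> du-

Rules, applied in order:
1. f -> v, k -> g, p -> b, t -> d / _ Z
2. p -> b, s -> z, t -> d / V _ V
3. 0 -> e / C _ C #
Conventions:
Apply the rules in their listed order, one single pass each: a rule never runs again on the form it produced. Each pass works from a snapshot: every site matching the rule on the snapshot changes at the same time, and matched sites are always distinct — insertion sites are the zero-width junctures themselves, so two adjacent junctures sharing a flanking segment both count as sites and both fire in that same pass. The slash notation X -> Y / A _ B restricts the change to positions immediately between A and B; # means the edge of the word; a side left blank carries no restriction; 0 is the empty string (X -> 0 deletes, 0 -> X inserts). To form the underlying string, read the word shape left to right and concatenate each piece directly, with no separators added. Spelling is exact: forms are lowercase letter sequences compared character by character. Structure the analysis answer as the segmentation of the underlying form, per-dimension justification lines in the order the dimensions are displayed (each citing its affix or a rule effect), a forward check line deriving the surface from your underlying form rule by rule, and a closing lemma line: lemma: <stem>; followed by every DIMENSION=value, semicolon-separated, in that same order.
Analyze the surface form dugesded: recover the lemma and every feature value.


underlying: du-ges-dd
TOR=ak - signalled by the affix -dd
SUR=mi - signalled by the affix du-
check: dugesdd -> dugesdd -> dugesdd -> dugesded
lemma: ges; TOR=ak; SUR=mi


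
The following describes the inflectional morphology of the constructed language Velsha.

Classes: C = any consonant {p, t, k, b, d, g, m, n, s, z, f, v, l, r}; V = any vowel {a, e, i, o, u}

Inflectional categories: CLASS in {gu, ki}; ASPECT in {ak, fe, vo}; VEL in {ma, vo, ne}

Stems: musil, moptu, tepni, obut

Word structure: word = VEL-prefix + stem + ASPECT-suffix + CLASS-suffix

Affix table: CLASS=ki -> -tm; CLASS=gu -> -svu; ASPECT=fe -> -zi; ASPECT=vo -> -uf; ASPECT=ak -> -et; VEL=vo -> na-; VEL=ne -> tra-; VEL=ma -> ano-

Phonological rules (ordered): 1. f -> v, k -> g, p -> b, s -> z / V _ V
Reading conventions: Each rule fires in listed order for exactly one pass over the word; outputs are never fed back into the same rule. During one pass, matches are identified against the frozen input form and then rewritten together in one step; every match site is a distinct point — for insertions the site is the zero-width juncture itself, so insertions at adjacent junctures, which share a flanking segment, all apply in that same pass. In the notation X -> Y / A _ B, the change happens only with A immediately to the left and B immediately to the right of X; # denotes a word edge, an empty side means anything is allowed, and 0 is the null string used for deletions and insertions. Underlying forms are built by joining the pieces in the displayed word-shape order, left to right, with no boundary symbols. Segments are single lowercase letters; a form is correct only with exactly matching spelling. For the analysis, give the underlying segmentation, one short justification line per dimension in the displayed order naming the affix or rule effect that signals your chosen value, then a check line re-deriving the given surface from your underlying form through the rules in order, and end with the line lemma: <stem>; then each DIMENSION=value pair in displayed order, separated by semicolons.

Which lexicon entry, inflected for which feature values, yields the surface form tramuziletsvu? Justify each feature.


underlying: tra-musil-et-svu
CLASS=gu - signalled by the affix -svu
ASPECT=ak - signalled by the affix -et
VEL=ne - signalled by the affix tra-
check: tramusiletsvu -> tramuziletsvu
lemma: musil; CLASS=gu; ASPECT=ak; VEL=ne


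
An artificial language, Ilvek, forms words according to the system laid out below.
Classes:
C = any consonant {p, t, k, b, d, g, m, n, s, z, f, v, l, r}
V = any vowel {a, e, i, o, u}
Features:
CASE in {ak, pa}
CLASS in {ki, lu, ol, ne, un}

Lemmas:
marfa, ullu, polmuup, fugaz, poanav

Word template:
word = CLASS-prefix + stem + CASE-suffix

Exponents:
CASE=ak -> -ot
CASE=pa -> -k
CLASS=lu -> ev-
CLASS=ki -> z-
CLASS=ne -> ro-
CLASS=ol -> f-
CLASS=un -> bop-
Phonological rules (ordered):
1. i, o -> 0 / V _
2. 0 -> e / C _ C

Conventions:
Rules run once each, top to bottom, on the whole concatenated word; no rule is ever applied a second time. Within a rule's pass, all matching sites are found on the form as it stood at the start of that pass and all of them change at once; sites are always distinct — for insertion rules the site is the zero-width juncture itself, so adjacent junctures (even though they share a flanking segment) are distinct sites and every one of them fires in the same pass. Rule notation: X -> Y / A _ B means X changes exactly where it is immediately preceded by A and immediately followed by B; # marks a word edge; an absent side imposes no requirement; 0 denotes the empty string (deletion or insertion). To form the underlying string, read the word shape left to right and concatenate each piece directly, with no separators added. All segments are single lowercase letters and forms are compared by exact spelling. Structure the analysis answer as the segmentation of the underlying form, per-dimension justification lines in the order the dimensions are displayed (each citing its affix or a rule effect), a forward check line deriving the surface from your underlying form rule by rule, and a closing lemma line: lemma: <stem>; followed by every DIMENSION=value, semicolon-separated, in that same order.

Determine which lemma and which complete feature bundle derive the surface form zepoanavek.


underlying: z-poanav-k
CASE=pa - signalled by the affix -k
CLASS=ki - signalled by the affix z-
check: zpoanavk -> zpoanavk -> zepoanavek
lemma: poanav; CASE=pa; CLASS=ki


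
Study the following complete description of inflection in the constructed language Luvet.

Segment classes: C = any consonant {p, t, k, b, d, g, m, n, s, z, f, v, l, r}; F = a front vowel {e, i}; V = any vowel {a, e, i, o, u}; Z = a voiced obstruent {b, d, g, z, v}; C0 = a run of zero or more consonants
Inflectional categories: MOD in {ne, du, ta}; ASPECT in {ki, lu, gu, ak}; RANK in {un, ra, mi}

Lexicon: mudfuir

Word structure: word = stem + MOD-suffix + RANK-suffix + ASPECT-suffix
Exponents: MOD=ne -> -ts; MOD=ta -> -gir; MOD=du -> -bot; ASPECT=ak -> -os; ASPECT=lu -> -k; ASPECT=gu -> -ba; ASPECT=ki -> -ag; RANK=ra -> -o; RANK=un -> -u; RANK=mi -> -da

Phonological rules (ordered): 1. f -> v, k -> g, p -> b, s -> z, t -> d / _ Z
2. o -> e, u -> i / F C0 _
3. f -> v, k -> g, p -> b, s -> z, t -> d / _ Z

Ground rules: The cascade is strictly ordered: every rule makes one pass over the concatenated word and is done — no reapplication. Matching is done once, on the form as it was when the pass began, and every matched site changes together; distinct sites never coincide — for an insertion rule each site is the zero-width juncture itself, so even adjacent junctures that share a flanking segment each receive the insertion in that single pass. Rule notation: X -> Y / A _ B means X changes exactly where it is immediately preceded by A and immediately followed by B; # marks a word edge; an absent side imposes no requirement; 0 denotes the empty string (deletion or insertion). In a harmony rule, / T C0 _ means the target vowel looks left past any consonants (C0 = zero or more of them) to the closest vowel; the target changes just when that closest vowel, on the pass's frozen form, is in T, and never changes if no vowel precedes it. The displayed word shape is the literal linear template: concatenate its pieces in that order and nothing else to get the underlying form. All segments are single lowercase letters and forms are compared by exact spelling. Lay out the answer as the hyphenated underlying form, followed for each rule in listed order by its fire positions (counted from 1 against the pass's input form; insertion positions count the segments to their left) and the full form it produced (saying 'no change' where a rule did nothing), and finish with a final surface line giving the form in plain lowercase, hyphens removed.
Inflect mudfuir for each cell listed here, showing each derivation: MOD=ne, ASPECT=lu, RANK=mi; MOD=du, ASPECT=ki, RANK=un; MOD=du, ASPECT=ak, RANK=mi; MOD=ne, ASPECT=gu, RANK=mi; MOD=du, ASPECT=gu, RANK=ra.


cell MOD=ne, ASPECT=lu, RANK=mi:
underlying: mudfuir-ts-da-k
1. f -> v, k -> g, p -> b, s -> z, t -> d / _ Z: fires at position(s) 9: mudfuirtzdak
2. o -> e, u -> i / F C0 _: no change
3. f -> v, k -> g, p -> b, s -> z, t -> d / _ Z: fires at position(s) 8: mudfuirdzdak
surface: mudfuirdzdak

cell MOD=du, ASPECT=ki, RANK=un:
underlying: mudfuir-bot-u-ag
1. f -> v, k -> g, p -> b, s -> z, t -> d / _ Z: no change
2. o -> e, u -> i / F C0 _: fires at position(s) 9: mudfuirbetuag
3. f -> v, k -> g, p -> b, s -> z, t -> d / _ Z: no change
surface: mudfuirbetuag

cell MOD=du, ASPECT=ak, RANK=mi:
underlying: mudfuir-bot-da-os
1. f -> v, k -> g, p -> b, s -> z, t -> d / _ Z: fires at position(s) 10: mudfuirboddaos
2. o -> e, u -> i / F C0 _: fires at position(s) 9: mudfuirbeddaos
3. f -> v, k -> g, p -> b, s -> z, t -> d / _ Z: no change
surface: mudfuirbeddaos

cell MOD=ne, ASPECT=gu, RANK=mi:
underlying: mudfuir-ts-da-ba
1. f -> v, k -> g, p -> b, s -> z, t -> d / _ Z: fires at position(s) 9: mudfuirtzdaba
2. o -> e, u -> i / F C0 _: no change
3. f -> v, k -> g, p -> b, s -> z, t -> d / _ Z: fires at position(s) 8: mudfuirdzdaba
surface: mudfuirdzdaba

cell MOD=du, ASPECT=gu, RANK=ra:
underlying: mudfuir-bot-o-ba
1. f -> v, k -> g, p -> b, s -> z, t -> d / _ Z: no change
2. o -> e, u -> i / F C0 _: fires at position(s) 9: mudfuirbetoba
3. f -> v, k -> g, p -> b, s -> z, t -> d / _ Z: no change
surface: mudfuirbetoba


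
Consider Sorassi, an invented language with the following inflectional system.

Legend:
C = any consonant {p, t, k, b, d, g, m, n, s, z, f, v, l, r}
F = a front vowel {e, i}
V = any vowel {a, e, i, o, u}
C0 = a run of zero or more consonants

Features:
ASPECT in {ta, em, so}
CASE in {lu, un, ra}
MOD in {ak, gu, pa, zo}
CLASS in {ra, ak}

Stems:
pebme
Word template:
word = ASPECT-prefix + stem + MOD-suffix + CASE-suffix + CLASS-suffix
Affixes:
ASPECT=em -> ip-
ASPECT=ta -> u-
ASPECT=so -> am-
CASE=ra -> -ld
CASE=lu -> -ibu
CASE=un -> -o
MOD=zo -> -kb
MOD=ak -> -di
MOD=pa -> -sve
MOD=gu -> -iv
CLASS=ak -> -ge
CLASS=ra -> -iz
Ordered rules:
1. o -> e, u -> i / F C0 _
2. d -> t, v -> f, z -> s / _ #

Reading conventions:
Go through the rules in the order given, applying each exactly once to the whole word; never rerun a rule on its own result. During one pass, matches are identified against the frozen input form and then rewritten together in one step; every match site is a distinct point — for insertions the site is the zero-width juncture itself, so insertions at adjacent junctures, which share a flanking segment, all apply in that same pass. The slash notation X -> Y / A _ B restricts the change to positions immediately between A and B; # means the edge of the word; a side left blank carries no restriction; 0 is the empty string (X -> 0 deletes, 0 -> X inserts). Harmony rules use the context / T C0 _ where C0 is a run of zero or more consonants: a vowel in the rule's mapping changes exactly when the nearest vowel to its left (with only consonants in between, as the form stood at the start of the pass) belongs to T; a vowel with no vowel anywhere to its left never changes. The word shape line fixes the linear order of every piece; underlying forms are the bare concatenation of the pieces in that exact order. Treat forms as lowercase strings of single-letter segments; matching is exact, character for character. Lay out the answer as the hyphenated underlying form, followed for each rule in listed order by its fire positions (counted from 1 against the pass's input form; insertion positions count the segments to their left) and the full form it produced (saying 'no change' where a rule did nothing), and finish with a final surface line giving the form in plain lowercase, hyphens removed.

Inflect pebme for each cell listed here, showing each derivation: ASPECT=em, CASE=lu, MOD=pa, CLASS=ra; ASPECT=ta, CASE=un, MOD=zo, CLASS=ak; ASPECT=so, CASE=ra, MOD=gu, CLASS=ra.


cell ASPECT=em, CASE=lu, MOD=pa, CLASS=ra:
underlying: ip-pebme-sve-ibu-iz
1. o -> e, u -> i / F C0 _: fires at position(s) 13: ippebmesveibiiz
2. d -> t, v -> f, z -> s / _ #: fires at position(s) 15: ippebmesveibiis
surface: ippebmesveibiis

cell ASPECT=ta, CASE=un, MOD=zo, CLASS=ak:
underlying: u-pebme-kb-o-ge
1. o -> e, u -> i / F C0 _: fires at position(s) 9: upebmekbege
2. d -> t, v -> f, z -> s / _ #: no change
surface: upebmekbege

cell ASPECT=so, CASE=ra, MOD=gu, CLASS=ra:
underlying: am-pebme-iv-ld-iz
1. o -> e, u -> i / F C0 _: no change
2. d -> t, v -> f, z -> s / _ #: fires at position(s) 13: ampebmeivldis
surface: ampebmeivldis


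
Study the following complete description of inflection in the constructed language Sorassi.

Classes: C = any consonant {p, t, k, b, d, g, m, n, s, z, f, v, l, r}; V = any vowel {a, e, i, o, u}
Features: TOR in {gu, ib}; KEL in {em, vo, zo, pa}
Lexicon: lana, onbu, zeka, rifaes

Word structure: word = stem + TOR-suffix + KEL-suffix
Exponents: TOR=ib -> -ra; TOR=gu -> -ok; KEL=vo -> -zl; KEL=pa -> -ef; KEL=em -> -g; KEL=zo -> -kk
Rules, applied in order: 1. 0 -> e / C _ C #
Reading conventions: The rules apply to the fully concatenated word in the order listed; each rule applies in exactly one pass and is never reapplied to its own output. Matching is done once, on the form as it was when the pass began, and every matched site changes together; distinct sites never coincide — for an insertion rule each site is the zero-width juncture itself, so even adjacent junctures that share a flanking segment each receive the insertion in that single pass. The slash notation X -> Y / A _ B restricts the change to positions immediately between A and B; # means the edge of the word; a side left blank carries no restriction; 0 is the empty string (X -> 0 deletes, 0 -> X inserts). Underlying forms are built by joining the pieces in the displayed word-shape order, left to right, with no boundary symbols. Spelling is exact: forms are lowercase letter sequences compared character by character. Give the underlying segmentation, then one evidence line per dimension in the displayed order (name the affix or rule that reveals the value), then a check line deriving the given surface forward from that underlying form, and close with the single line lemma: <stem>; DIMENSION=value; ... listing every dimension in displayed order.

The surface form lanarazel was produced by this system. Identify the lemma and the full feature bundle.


underlying: lana-ra-zl
TOR=ib - signalled by the affix -ra
KEL=vo - signalled by the affix -zl
check: lanarazl -> lanarazel
lemma: lana; TOR=ib; KEL=vo


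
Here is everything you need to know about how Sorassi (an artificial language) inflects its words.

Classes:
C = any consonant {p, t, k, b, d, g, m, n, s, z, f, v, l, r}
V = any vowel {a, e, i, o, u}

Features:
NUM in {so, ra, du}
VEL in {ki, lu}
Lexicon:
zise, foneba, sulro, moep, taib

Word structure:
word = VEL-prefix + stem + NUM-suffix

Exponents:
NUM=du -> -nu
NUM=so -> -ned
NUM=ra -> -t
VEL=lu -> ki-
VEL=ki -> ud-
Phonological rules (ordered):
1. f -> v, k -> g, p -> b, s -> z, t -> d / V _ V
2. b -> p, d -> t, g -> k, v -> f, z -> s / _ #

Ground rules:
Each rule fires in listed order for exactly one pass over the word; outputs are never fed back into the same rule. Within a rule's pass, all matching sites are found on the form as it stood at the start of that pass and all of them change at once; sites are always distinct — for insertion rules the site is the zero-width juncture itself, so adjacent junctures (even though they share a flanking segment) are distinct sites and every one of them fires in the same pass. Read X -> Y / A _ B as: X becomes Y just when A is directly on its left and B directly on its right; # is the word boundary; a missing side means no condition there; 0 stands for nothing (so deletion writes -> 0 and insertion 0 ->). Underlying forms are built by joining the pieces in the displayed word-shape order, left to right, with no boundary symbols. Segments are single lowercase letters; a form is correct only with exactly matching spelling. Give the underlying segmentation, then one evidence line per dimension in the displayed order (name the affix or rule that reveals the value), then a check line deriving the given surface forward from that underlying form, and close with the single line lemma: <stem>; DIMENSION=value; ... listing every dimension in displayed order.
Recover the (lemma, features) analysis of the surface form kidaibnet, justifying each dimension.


underlying: ki-taib-ned
NUM=so - signalled by the affix -ned
VEL=lu - signalled by the affix ki-
check: kitaibned -> kidaibned -> kidaibnet
lemma: taib; NUM=so; VEL=lu


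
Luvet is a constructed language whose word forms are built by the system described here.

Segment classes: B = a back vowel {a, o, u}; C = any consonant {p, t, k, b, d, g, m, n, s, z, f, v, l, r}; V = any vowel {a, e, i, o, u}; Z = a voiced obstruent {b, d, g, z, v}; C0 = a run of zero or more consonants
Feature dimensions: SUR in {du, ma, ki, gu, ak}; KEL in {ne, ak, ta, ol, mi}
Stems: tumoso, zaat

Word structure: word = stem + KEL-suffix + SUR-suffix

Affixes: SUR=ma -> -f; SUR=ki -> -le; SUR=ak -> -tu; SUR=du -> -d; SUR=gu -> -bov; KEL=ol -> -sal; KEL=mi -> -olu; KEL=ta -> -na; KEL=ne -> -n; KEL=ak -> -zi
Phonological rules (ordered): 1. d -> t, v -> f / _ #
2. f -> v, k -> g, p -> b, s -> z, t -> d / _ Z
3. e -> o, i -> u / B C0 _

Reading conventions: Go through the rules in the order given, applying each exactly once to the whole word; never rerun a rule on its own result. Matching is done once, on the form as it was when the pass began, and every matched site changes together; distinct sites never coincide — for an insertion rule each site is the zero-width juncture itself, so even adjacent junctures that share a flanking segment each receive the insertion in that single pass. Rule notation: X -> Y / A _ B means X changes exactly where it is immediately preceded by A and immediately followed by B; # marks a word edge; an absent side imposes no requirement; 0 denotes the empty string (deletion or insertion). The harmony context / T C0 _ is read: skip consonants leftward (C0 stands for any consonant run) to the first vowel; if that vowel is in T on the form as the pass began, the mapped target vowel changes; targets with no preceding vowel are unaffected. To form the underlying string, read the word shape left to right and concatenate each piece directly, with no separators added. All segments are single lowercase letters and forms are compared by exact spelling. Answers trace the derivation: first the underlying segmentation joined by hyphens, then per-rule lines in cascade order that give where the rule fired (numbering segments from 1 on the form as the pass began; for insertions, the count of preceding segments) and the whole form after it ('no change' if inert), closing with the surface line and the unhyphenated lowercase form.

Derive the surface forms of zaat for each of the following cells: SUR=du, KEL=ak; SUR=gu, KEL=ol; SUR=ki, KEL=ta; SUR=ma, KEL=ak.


cell SUR=du, KEL=ak:
underlying: zaat-zi-d
1. d -> t, v -> f / _ #: fires at position(s) 7: zaatzit
2. f -> v, k -> g, p -> b, s -> z, t -> d / _ Z: fires at position(s) 4: zaadzit
3. e -> o, i -> u / B C0 _: fires at position(s) 6: zaadzut
surface: zaadzut

cell SUR=gu, KEL=ol:
underlying: zaat-sal-bov
1. d -> t, v -> f / _ #: fires at position(s) 10: zaatsalbof
2. f -> v, k -> g, p -> b, s -> z, t -> d / _ Z: no change
3. e -> o, i -> u / B C0 _: no change
surface: zaatsalbof

cell SUR=ki, KEL=ta:
underlying: zaat-na-le
1. d -> t, v -> f / _ #: no change
2. f -> v, k -> g, p -> b, s -> z, t -> d / _ Z: no change
3. e -> o, i -> u / B C0 _: fires at position(s) 8: zaatnalo
surface: zaatnalo

cell SUR=ma, KEL=ak:
underlying: zaat-zi-f
1. d -> t, v -> f / _ #: no change
2. f -> v, k -> g, p -> b, s -> z, t -> d / _ Z: fires at position(s) 4: zaadzif
3. e -> o, i -> u / B C0 _: fires at position(s) 6: zaadzuf
surface: zaadzuf
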